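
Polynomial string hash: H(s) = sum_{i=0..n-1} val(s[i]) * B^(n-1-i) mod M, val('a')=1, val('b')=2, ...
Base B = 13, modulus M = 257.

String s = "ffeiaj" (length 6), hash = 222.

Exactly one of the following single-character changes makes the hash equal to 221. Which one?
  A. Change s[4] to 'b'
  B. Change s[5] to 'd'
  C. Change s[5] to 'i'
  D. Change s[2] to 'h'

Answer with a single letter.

Answer: C

Derivation:
Option A: s[4]='a'->'b', delta=(2-1)*13^1 mod 257 = 13, hash=222+13 mod 257 = 235
Option B: s[5]='j'->'d', delta=(4-10)*13^0 mod 257 = 251, hash=222+251 mod 257 = 216
Option C: s[5]='j'->'i', delta=(9-10)*13^0 mod 257 = 256, hash=222+256 mod 257 = 221 <-- target
Option D: s[2]='e'->'h', delta=(8-5)*13^3 mod 257 = 166, hash=222+166 mod 257 = 131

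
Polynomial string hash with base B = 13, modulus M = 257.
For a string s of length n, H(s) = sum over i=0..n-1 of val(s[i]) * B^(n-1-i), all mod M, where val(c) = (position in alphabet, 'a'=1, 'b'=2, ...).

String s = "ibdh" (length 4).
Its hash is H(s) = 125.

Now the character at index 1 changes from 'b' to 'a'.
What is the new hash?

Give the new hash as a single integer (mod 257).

Answer: 213

Derivation:
val('b') = 2, val('a') = 1
Position k = 1, exponent = n-1-k = 2
B^2 mod M = 13^2 mod 257 = 169
Delta = (1 - 2) * 169 mod 257 = 88
New hash = (125 + 88) mod 257 = 213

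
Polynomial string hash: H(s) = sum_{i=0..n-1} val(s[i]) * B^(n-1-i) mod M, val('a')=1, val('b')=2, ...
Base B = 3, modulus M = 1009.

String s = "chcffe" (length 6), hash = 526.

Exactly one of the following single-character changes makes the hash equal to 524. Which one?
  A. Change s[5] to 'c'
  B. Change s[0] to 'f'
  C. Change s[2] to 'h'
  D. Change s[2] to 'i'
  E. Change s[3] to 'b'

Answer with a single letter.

Option A: s[5]='e'->'c', delta=(3-5)*3^0 mod 1009 = 1007, hash=526+1007 mod 1009 = 524 <-- target
Option B: s[0]='c'->'f', delta=(6-3)*3^5 mod 1009 = 729, hash=526+729 mod 1009 = 246
Option C: s[2]='c'->'h', delta=(8-3)*3^3 mod 1009 = 135, hash=526+135 mod 1009 = 661
Option D: s[2]='c'->'i', delta=(9-3)*3^3 mod 1009 = 162, hash=526+162 mod 1009 = 688
Option E: s[3]='f'->'b', delta=(2-6)*3^2 mod 1009 = 973, hash=526+973 mod 1009 = 490

Answer: A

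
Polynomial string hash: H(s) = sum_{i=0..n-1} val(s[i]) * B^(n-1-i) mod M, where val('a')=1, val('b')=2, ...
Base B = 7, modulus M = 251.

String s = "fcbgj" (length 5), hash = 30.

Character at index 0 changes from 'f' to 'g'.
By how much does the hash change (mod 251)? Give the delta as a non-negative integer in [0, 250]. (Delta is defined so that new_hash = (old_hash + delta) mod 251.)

Answer: 142

Derivation:
Delta formula: (val(new) - val(old)) * B^(n-1-k) mod M
  val('g') - val('f') = 7 - 6 = 1
  B^(n-1-k) = 7^4 mod 251 = 142
  Delta = 1 * 142 mod 251 = 142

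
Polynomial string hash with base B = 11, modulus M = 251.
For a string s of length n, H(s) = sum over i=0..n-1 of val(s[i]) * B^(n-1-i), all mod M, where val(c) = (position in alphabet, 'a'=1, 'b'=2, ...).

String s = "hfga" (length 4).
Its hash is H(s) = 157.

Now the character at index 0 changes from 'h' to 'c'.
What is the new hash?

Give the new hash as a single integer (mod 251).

Answer: 28

Derivation:
val('h') = 8, val('c') = 3
Position k = 0, exponent = n-1-k = 3
B^3 mod M = 11^3 mod 251 = 76
Delta = (3 - 8) * 76 mod 251 = 122
New hash = (157 + 122) mod 251 = 28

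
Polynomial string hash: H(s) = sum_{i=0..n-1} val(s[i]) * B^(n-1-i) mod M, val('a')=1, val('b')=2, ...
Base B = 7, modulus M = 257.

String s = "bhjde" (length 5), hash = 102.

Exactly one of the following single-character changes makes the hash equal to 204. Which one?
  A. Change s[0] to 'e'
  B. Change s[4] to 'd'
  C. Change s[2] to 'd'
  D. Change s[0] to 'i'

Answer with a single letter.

Answer: D

Derivation:
Option A: s[0]='b'->'e', delta=(5-2)*7^4 mod 257 = 7, hash=102+7 mod 257 = 109
Option B: s[4]='e'->'d', delta=(4-5)*7^0 mod 257 = 256, hash=102+256 mod 257 = 101
Option C: s[2]='j'->'d', delta=(4-10)*7^2 mod 257 = 220, hash=102+220 mod 257 = 65
Option D: s[0]='b'->'i', delta=(9-2)*7^4 mod 257 = 102, hash=102+102 mod 257 = 204 <-- target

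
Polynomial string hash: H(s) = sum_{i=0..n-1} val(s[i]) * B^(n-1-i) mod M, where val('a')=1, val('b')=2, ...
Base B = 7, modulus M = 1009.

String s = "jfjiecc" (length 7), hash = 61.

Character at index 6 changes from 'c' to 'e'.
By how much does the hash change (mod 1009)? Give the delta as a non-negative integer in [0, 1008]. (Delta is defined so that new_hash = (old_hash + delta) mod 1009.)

Delta formula: (val(new) - val(old)) * B^(n-1-k) mod M
  val('e') - val('c') = 5 - 3 = 2
  B^(n-1-k) = 7^0 mod 1009 = 1
  Delta = 2 * 1 mod 1009 = 2

Answer: 2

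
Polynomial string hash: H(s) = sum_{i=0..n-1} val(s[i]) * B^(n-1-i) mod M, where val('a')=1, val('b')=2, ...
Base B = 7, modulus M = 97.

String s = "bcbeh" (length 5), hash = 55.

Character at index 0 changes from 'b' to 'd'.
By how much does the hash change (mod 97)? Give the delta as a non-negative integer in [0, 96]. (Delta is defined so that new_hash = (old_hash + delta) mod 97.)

Answer: 49

Derivation:
Delta formula: (val(new) - val(old)) * B^(n-1-k) mod M
  val('d') - val('b') = 4 - 2 = 2
  B^(n-1-k) = 7^4 mod 97 = 73
  Delta = 2 * 73 mod 97 = 49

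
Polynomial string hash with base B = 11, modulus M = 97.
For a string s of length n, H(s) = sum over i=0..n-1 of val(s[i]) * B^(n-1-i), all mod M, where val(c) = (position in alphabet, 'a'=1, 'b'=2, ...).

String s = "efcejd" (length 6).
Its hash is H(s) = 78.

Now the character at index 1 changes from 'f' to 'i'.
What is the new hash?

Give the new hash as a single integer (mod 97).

val('f') = 6, val('i') = 9
Position k = 1, exponent = n-1-k = 4
B^4 mod M = 11^4 mod 97 = 91
Delta = (9 - 6) * 91 mod 97 = 79
New hash = (78 + 79) mod 97 = 60

Answer: 60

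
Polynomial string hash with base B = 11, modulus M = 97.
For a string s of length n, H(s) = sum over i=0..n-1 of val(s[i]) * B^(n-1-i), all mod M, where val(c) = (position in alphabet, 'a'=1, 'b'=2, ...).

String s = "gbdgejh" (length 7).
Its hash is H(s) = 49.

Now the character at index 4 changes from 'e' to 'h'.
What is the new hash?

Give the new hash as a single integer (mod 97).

val('e') = 5, val('h') = 8
Position k = 4, exponent = n-1-k = 2
B^2 mod M = 11^2 mod 97 = 24
Delta = (8 - 5) * 24 mod 97 = 72
New hash = (49 + 72) mod 97 = 24

Answer: 24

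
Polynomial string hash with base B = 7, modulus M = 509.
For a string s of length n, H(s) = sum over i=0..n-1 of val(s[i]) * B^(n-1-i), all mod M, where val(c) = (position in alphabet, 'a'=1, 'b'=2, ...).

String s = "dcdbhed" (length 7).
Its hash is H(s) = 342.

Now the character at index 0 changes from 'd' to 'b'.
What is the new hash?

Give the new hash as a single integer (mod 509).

Answer: 202

Derivation:
val('d') = 4, val('b') = 2
Position k = 0, exponent = n-1-k = 6
B^6 mod M = 7^6 mod 509 = 70
Delta = (2 - 4) * 70 mod 509 = 369
New hash = (342 + 369) mod 509 = 202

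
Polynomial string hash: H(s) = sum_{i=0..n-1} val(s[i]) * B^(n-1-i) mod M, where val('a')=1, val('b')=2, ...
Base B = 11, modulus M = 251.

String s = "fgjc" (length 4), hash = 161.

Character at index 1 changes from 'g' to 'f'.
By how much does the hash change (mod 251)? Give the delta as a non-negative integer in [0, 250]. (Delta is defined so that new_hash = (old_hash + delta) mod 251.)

Delta formula: (val(new) - val(old)) * B^(n-1-k) mod M
  val('f') - val('g') = 6 - 7 = -1
  B^(n-1-k) = 11^2 mod 251 = 121
  Delta = -1 * 121 mod 251 = 130

Answer: 130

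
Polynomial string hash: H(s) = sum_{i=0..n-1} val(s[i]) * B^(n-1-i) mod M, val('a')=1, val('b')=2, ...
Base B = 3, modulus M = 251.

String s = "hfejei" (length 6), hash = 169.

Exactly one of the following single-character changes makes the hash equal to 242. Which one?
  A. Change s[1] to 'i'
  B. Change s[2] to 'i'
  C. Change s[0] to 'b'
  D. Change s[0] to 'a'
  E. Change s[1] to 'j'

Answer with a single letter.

Answer: E

Derivation:
Option A: s[1]='f'->'i', delta=(9-6)*3^4 mod 251 = 243, hash=169+243 mod 251 = 161
Option B: s[2]='e'->'i', delta=(9-5)*3^3 mod 251 = 108, hash=169+108 mod 251 = 26
Option C: s[0]='h'->'b', delta=(2-8)*3^5 mod 251 = 48, hash=169+48 mod 251 = 217
Option D: s[0]='h'->'a', delta=(1-8)*3^5 mod 251 = 56, hash=169+56 mod 251 = 225
Option E: s[1]='f'->'j', delta=(10-6)*3^4 mod 251 = 73, hash=169+73 mod 251 = 242 <-- target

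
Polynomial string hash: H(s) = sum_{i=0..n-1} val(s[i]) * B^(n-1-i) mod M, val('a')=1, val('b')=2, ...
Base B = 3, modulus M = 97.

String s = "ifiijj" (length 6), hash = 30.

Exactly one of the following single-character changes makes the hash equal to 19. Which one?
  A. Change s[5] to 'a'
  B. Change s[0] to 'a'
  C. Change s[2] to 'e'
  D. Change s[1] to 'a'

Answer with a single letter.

Option A: s[5]='j'->'a', delta=(1-10)*3^0 mod 97 = 88, hash=30+88 mod 97 = 21
Option B: s[0]='i'->'a', delta=(1-9)*3^5 mod 97 = 93, hash=30+93 mod 97 = 26
Option C: s[2]='i'->'e', delta=(5-9)*3^3 mod 97 = 86, hash=30+86 mod 97 = 19 <-- target
Option D: s[1]='f'->'a', delta=(1-6)*3^4 mod 97 = 80, hash=30+80 mod 97 = 13

Answer: C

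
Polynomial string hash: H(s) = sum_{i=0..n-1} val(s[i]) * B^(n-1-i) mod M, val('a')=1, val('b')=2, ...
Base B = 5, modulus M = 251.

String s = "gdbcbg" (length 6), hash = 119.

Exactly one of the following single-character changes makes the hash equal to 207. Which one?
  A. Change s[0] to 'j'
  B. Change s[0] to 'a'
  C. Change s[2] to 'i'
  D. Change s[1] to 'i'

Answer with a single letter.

Answer: A

Derivation:
Option A: s[0]='g'->'j', delta=(10-7)*5^5 mod 251 = 88, hash=119+88 mod 251 = 207 <-- target
Option B: s[0]='g'->'a', delta=(1-7)*5^5 mod 251 = 75, hash=119+75 mod 251 = 194
Option C: s[2]='b'->'i', delta=(9-2)*5^3 mod 251 = 122, hash=119+122 mod 251 = 241
Option D: s[1]='d'->'i', delta=(9-4)*5^4 mod 251 = 113, hash=119+113 mod 251 = 232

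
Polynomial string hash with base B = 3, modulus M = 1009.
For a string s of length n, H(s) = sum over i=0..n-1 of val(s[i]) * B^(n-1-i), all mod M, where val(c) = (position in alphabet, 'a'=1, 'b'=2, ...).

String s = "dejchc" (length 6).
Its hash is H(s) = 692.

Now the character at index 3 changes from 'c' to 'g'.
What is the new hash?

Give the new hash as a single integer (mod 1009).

val('c') = 3, val('g') = 7
Position k = 3, exponent = n-1-k = 2
B^2 mod M = 3^2 mod 1009 = 9
Delta = (7 - 3) * 9 mod 1009 = 36
New hash = (692 + 36) mod 1009 = 728

Answer: 728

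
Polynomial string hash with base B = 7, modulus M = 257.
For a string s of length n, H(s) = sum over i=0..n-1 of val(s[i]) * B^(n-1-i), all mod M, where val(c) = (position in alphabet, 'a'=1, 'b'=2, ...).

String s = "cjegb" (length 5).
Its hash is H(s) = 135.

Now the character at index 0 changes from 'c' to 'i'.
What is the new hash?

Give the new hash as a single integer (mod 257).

val('c') = 3, val('i') = 9
Position k = 0, exponent = n-1-k = 4
B^4 mod M = 7^4 mod 257 = 88
Delta = (9 - 3) * 88 mod 257 = 14
New hash = (135 + 14) mod 257 = 149

Answer: 149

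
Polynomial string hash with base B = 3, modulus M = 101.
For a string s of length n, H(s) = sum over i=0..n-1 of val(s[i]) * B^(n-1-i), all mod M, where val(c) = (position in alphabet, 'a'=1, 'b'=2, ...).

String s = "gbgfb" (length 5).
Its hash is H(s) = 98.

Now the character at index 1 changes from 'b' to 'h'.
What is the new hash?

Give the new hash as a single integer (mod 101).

Answer: 58

Derivation:
val('b') = 2, val('h') = 8
Position k = 1, exponent = n-1-k = 3
B^3 mod M = 3^3 mod 101 = 27
Delta = (8 - 2) * 27 mod 101 = 61
New hash = (98 + 61) mod 101 = 58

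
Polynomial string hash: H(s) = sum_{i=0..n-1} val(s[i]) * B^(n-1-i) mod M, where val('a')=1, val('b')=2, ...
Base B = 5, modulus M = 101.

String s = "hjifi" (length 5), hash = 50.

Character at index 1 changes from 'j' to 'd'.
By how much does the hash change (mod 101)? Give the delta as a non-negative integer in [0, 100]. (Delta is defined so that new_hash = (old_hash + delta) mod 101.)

Delta formula: (val(new) - val(old)) * B^(n-1-k) mod M
  val('d') - val('j') = 4 - 10 = -6
  B^(n-1-k) = 5^3 mod 101 = 24
  Delta = -6 * 24 mod 101 = 58

Answer: 58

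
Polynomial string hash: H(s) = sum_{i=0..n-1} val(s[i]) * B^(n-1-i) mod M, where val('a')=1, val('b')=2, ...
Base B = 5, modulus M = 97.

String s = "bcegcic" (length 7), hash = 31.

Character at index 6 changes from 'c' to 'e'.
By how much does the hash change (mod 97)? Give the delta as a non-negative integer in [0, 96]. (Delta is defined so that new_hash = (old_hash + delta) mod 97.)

Answer: 2

Derivation:
Delta formula: (val(new) - val(old)) * B^(n-1-k) mod M
  val('e') - val('c') = 5 - 3 = 2
  B^(n-1-k) = 5^0 mod 97 = 1
  Delta = 2 * 1 mod 97 = 2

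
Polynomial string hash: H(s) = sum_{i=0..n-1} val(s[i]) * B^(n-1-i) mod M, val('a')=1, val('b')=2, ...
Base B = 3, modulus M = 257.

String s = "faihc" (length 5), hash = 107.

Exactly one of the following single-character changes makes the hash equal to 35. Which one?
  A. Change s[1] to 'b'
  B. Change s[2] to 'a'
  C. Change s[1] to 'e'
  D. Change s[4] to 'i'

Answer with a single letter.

Answer: B

Derivation:
Option A: s[1]='a'->'b', delta=(2-1)*3^3 mod 257 = 27, hash=107+27 mod 257 = 134
Option B: s[2]='i'->'a', delta=(1-9)*3^2 mod 257 = 185, hash=107+185 mod 257 = 35 <-- target
Option C: s[1]='a'->'e', delta=(5-1)*3^3 mod 257 = 108, hash=107+108 mod 257 = 215
Option D: s[4]='c'->'i', delta=(9-3)*3^0 mod 257 = 6, hash=107+6 mod 257 = 113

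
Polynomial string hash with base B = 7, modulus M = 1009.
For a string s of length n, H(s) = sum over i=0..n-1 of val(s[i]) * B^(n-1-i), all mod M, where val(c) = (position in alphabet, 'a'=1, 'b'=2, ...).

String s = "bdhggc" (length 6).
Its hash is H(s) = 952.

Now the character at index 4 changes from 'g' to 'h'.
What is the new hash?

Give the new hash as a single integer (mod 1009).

val('g') = 7, val('h') = 8
Position k = 4, exponent = n-1-k = 1
B^1 mod M = 7^1 mod 1009 = 7
Delta = (8 - 7) * 7 mod 1009 = 7
New hash = (952 + 7) mod 1009 = 959

Answer: 959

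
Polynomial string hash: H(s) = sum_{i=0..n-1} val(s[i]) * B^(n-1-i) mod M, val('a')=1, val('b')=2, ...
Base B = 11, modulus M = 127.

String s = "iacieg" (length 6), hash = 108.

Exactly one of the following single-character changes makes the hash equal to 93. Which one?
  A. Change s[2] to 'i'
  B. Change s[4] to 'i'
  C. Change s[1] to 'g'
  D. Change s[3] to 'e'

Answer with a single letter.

Answer: A

Derivation:
Option A: s[2]='c'->'i', delta=(9-3)*11^3 mod 127 = 112, hash=108+112 mod 127 = 93 <-- target
Option B: s[4]='e'->'i', delta=(9-5)*11^1 mod 127 = 44, hash=108+44 mod 127 = 25
Option C: s[1]='a'->'g', delta=(7-1)*11^4 mod 127 = 89, hash=108+89 mod 127 = 70
Option D: s[3]='i'->'e', delta=(5-9)*11^2 mod 127 = 24, hash=108+24 mod 127 = 5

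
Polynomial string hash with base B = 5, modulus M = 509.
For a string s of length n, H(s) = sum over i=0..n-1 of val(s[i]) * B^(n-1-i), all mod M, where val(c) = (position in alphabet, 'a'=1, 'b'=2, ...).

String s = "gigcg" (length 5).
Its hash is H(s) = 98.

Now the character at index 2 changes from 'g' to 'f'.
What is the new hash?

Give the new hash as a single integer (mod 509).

val('g') = 7, val('f') = 6
Position k = 2, exponent = n-1-k = 2
B^2 mod M = 5^2 mod 509 = 25
Delta = (6 - 7) * 25 mod 509 = 484
New hash = (98 + 484) mod 509 = 73

Answer: 73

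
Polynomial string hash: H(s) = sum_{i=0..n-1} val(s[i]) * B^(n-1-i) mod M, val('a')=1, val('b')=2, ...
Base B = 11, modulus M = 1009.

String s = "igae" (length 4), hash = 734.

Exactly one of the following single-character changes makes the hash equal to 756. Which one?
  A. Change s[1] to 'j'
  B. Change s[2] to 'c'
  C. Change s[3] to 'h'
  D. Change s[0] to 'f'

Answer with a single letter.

Answer: B

Derivation:
Option A: s[1]='g'->'j', delta=(10-7)*11^2 mod 1009 = 363, hash=734+363 mod 1009 = 88
Option B: s[2]='a'->'c', delta=(3-1)*11^1 mod 1009 = 22, hash=734+22 mod 1009 = 756 <-- target
Option C: s[3]='e'->'h', delta=(8-5)*11^0 mod 1009 = 3, hash=734+3 mod 1009 = 737
Option D: s[0]='i'->'f', delta=(6-9)*11^3 mod 1009 = 43, hash=734+43 mod 1009 = 777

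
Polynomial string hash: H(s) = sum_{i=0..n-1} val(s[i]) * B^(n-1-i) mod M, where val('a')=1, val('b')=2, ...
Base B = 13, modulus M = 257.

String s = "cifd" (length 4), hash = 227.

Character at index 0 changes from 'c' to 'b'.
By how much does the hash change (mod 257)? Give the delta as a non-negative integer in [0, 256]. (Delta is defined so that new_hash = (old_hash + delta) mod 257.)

Answer: 116

Derivation:
Delta formula: (val(new) - val(old)) * B^(n-1-k) mod M
  val('b') - val('c') = 2 - 3 = -1
  B^(n-1-k) = 13^3 mod 257 = 141
  Delta = -1 * 141 mod 257 = 116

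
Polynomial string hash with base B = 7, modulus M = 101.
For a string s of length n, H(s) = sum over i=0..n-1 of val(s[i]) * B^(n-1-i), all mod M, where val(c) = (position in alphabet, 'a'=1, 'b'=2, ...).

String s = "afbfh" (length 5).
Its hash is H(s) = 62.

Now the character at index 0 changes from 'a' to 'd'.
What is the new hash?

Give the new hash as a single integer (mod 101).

val('a') = 1, val('d') = 4
Position k = 0, exponent = n-1-k = 4
B^4 mod M = 7^4 mod 101 = 78
Delta = (4 - 1) * 78 mod 101 = 32
New hash = (62 + 32) mod 101 = 94

Answer: 94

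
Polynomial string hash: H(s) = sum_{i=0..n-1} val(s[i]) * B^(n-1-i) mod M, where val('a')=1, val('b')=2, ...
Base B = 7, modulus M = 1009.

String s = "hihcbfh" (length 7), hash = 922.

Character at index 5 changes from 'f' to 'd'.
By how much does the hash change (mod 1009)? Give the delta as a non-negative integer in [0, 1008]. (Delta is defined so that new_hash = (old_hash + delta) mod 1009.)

Delta formula: (val(new) - val(old)) * B^(n-1-k) mod M
  val('d') - val('f') = 4 - 6 = -2
  B^(n-1-k) = 7^1 mod 1009 = 7
  Delta = -2 * 7 mod 1009 = 995

Answer: 995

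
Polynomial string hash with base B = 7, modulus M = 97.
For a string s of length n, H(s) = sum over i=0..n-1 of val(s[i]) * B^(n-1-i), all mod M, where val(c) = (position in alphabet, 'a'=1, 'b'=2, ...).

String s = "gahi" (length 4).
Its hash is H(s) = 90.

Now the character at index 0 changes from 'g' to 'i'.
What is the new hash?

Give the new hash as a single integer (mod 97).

val('g') = 7, val('i') = 9
Position k = 0, exponent = n-1-k = 3
B^3 mod M = 7^3 mod 97 = 52
Delta = (9 - 7) * 52 mod 97 = 7
New hash = (90 + 7) mod 97 = 0

Answer: 0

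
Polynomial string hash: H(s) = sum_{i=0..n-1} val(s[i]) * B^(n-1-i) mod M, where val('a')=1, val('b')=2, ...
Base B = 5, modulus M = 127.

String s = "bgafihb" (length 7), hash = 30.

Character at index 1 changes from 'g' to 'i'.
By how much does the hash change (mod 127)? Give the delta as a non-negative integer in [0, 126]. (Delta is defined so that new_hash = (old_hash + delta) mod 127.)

Delta formula: (val(new) - val(old)) * B^(n-1-k) mod M
  val('i') - val('g') = 9 - 7 = 2
  B^(n-1-k) = 5^5 mod 127 = 77
  Delta = 2 * 77 mod 127 = 27

Answer: 27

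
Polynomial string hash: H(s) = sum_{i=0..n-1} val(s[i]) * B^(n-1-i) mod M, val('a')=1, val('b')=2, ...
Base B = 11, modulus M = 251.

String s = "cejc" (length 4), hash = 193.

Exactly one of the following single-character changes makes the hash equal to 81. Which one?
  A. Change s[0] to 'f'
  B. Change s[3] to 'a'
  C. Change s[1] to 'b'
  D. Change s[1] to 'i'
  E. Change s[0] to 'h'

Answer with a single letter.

Answer: C

Derivation:
Option A: s[0]='c'->'f', delta=(6-3)*11^3 mod 251 = 228, hash=193+228 mod 251 = 170
Option B: s[3]='c'->'a', delta=(1-3)*11^0 mod 251 = 249, hash=193+249 mod 251 = 191
Option C: s[1]='e'->'b', delta=(2-5)*11^2 mod 251 = 139, hash=193+139 mod 251 = 81 <-- target
Option D: s[1]='e'->'i', delta=(9-5)*11^2 mod 251 = 233, hash=193+233 mod 251 = 175
Option E: s[0]='c'->'h', delta=(8-3)*11^3 mod 251 = 129, hash=193+129 mod 251 = 71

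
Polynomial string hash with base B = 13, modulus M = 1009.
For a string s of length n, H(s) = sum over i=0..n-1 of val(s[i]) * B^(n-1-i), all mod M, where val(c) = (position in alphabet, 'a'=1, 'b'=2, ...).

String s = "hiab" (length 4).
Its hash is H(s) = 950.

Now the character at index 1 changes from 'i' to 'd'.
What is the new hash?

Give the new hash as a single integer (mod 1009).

val('i') = 9, val('d') = 4
Position k = 1, exponent = n-1-k = 2
B^2 mod M = 13^2 mod 1009 = 169
Delta = (4 - 9) * 169 mod 1009 = 164
New hash = (950 + 164) mod 1009 = 105

Answer: 105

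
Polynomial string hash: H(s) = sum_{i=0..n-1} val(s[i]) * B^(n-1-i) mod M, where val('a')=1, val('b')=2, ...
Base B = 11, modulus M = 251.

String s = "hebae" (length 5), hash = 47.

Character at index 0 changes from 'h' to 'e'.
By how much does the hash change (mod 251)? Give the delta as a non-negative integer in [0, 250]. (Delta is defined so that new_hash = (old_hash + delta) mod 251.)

Answer: 2

Derivation:
Delta formula: (val(new) - val(old)) * B^(n-1-k) mod M
  val('e') - val('h') = 5 - 8 = -3
  B^(n-1-k) = 11^4 mod 251 = 83
  Delta = -3 * 83 mod 251 = 2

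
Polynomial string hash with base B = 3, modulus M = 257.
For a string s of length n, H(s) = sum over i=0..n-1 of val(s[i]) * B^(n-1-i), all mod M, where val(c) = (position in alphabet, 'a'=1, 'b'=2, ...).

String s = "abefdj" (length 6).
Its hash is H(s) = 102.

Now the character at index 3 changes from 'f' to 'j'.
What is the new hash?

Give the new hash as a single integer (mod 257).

Answer: 138

Derivation:
val('f') = 6, val('j') = 10
Position k = 3, exponent = n-1-k = 2
B^2 mod M = 3^2 mod 257 = 9
Delta = (10 - 6) * 9 mod 257 = 36
New hash = (102 + 36) mod 257 = 138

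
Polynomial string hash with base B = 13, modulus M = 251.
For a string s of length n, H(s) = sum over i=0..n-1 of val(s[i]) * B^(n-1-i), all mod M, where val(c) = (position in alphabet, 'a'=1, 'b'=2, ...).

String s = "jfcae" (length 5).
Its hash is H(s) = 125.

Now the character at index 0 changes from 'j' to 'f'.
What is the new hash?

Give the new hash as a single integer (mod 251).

val('j') = 10, val('f') = 6
Position k = 0, exponent = n-1-k = 4
B^4 mod M = 13^4 mod 251 = 198
Delta = (6 - 10) * 198 mod 251 = 212
New hash = (125 + 212) mod 251 = 86

Answer: 86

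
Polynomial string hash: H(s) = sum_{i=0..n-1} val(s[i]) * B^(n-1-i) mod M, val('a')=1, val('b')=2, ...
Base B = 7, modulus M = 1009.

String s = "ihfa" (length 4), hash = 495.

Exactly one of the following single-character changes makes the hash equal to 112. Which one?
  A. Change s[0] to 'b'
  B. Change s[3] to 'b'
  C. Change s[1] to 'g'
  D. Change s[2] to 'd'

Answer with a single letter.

Answer: A

Derivation:
Option A: s[0]='i'->'b', delta=(2-9)*7^3 mod 1009 = 626, hash=495+626 mod 1009 = 112 <-- target
Option B: s[3]='a'->'b', delta=(2-1)*7^0 mod 1009 = 1, hash=495+1 mod 1009 = 496
Option C: s[1]='h'->'g', delta=(7-8)*7^2 mod 1009 = 960, hash=495+960 mod 1009 = 446
Option D: s[2]='f'->'d', delta=(4-6)*7^1 mod 1009 = 995, hash=495+995 mod 1009 = 481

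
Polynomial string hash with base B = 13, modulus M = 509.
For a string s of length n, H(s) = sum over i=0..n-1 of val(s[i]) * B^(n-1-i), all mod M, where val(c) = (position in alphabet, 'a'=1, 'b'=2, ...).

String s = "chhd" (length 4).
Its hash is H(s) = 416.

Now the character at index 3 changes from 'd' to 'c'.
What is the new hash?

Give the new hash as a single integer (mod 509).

val('d') = 4, val('c') = 3
Position k = 3, exponent = n-1-k = 0
B^0 mod M = 13^0 mod 509 = 1
Delta = (3 - 4) * 1 mod 509 = 508
New hash = (416 + 508) mod 509 = 415

Answer: 415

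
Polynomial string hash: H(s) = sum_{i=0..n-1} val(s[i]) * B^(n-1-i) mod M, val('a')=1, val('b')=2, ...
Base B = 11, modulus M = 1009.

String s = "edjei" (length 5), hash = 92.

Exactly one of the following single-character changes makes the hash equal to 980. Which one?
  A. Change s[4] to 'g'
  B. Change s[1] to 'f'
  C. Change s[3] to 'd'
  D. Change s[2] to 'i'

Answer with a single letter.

Answer: D

Derivation:
Option A: s[4]='i'->'g', delta=(7-9)*11^0 mod 1009 = 1007, hash=92+1007 mod 1009 = 90
Option B: s[1]='d'->'f', delta=(6-4)*11^3 mod 1009 = 644, hash=92+644 mod 1009 = 736
Option C: s[3]='e'->'d', delta=(4-5)*11^1 mod 1009 = 998, hash=92+998 mod 1009 = 81
Option D: s[2]='j'->'i', delta=(9-10)*11^2 mod 1009 = 888, hash=92+888 mod 1009 = 980 <-- target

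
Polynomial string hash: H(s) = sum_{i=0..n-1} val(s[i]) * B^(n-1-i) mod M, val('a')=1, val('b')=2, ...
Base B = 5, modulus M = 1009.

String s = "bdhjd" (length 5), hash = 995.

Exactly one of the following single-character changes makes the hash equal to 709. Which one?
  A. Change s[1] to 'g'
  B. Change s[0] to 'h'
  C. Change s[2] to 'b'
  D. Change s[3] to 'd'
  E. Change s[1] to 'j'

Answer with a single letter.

Option A: s[1]='d'->'g', delta=(7-4)*5^3 mod 1009 = 375, hash=995+375 mod 1009 = 361
Option B: s[0]='b'->'h', delta=(8-2)*5^4 mod 1009 = 723, hash=995+723 mod 1009 = 709 <-- target
Option C: s[2]='h'->'b', delta=(2-8)*5^2 mod 1009 = 859, hash=995+859 mod 1009 = 845
Option D: s[3]='j'->'d', delta=(4-10)*5^1 mod 1009 = 979, hash=995+979 mod 1009 = 965
Option E: s[1]='d'->'j', delta=(10-4)*5^3 mod 1009 = 750, hash=995+750 mod 1009 = 736

Answer: B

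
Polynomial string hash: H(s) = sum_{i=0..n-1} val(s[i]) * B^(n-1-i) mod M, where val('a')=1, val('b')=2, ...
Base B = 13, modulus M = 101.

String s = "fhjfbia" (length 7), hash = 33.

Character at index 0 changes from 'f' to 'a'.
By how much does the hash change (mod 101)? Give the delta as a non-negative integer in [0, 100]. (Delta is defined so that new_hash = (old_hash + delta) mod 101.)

Answer: 6

Derivation:
Delta formula: (val(new) - val(old)) * B^(n-1-k) mod M
  val('a') - val('f') = 1 - 6 = -5
  B^(n-1-k) = 13^6 mod 101 = 19
  Delta = -5 * 19 mod 101 = 6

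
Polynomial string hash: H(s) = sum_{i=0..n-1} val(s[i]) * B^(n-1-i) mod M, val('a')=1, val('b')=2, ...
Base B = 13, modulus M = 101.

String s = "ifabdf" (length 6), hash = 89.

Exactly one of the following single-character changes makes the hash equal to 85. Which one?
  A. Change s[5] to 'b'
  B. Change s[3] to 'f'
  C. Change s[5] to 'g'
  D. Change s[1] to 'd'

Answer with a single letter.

Answer: A

Derivation:
Option A: s[5]='f'->'b', delta=(2-6)*13^0 mod 101 = 97, hash=89+97 mod 101 = 85 <-- target
Option B: s[3]='b'->'f', delta=(6-2)*13^2 mod 101 = 70, hash=89+70 mod 101 = 58
Option C: s[5]='f'->'g', delta=(7-6)*13^0 mod 101 = 1, hash=89+1 mod 101 = 90
Option D: s[1]='f'->'d', delta=(4-6)*13^4 mod 101 = 44, hash=89+44 mod 101 = 32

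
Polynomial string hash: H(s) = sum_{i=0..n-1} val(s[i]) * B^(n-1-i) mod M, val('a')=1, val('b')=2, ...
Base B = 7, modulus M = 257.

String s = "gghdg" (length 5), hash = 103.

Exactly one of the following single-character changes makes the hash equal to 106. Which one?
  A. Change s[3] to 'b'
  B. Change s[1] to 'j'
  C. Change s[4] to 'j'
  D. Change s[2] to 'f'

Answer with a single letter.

Answer: C

Derivation:
Option A: s[3]='d'->'b', delta=(2-4)*7^1 mod 257 = 243, hash=103+243 mod 257 = 89
Option B: s[1]='g'->'j', delta=(10-7)*7^3 mod 257 = 1, hash=103+1 mod 257 = 104
Option C: s[4]='g'->'j', delta=(10-7)*7^0 mod 257 = 3, hash=103+3 mod 257 = 106 <-- target
Option D: s[2]='h'->'f', delta=(6-8)*7^2 mod 257 = 159, hash=103+159 mod 257 = 5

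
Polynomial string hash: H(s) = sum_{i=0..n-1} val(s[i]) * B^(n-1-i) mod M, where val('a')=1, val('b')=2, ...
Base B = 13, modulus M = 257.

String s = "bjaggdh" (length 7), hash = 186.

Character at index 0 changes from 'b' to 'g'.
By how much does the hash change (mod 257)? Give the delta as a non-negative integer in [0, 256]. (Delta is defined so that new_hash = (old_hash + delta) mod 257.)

Delta formula: (val(new) - val(old)) * B^(n-1-k) mod M
  val('g') - val('b') = 7 - 2 = 5
  B^(n-1-k) = 13^6 mod 257 = 92
  Delta = 5 * 92 mod 257 = 203

Answer: 203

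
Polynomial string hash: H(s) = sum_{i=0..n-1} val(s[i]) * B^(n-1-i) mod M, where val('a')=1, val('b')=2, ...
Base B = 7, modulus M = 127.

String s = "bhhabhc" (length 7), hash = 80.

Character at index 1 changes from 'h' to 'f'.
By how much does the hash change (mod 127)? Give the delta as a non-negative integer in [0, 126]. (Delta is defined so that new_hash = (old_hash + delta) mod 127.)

Delta formula: (val(new) - val(old)) * B^(n-1-k) mod M
  val('f') - val('h') = 6 - 8 = -2
  B^(n-1-k) = 7^5 mod 127 = 43
  Delta = -2 * 43 mod 127 = 41

Answer: 41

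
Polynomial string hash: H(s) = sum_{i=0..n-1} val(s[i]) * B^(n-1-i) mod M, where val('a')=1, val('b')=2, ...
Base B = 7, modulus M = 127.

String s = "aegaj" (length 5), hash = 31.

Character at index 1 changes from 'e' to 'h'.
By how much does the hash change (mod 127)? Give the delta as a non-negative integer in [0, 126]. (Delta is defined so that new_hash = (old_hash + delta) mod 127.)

Delta formula: (val(new) - val(old)) * B^(n-1-k) mod M
  val('h') - val('e') = 8 - 5 = 3
  B^(n-1-k) = 7^3 mod 127 = 89
  Delta = 3 * 89 mod 127 = 13

Answer: 13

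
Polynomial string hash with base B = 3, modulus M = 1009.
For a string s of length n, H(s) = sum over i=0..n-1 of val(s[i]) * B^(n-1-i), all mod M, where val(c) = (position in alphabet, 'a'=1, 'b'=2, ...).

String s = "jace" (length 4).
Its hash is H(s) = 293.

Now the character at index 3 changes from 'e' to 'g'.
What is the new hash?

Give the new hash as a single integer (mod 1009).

Answer: 295

Derivation:
val('e') = 5, val('g') = 7
Position k = 3, exponent = n-1-k = 0
B^0 mod M = 3^0 mod 1009 = 1
Delta = (7 - 5) * 1 mod 1009 = 2
New hash = (293 + 2) mod 1009 = 295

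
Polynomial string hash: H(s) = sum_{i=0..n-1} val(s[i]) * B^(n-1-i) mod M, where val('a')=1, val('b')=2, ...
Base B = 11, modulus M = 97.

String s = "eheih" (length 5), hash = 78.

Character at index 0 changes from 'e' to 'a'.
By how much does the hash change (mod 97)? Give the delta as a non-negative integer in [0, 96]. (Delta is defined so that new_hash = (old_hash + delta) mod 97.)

Answer: 24

Derivation:
Delta formula: (val(new) - val(old)) * B^(n-1-k) mod M
  val('a') - val('e') = 1 - 5 = -4
  B^(n-1-k) = 11^4 mod 97 = 91
  Delta = -4 * 91 mod 97 = 24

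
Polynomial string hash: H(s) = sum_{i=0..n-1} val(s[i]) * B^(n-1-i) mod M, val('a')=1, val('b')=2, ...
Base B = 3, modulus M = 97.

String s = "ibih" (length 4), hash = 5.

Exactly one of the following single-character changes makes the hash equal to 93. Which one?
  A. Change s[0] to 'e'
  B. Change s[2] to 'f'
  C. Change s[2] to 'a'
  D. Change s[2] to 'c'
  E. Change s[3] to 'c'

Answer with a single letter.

Option A: s[0]='i'->'e', delta=(5-9)*3^3 mod 97 = 86, hash=5+86 mod 97 = 91
Option B: s[2]='i'->'f', delta=(6-9)*3^1 mod 97 = 88, hash=5+88 mod 97 = 93 <-- target
Option C: s[2]='i'->'a', delta=(1-9)*3^1 mod 97 = 73, hash=5+73 mod 97 = 78
Option D: s[2]='i'->'c', delta=(3-9)*3^1 mod 97 = 79, hash=5+79 mod 97 = 84
Option E: s[3]='h'->'c', delta=(3-8)*3^0 mod 97 = 92, hash=5+92 mod 97 = 0

Answer: B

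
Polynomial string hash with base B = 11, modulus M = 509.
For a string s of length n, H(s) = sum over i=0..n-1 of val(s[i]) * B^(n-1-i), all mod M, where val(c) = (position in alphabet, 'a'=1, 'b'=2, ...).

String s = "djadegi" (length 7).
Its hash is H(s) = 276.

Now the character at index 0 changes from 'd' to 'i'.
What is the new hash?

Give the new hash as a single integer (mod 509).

Answer: 463

Derivation:
val('d') = 4, val('i') = 9
Position k = 0, exponent = n-1-k = 6
B^6 mod M = 11^6 mod 509 = 241
Delta = (9 - 4) * 241 mod 509 = 187
New hash = (276 + 187) mod 509 = 463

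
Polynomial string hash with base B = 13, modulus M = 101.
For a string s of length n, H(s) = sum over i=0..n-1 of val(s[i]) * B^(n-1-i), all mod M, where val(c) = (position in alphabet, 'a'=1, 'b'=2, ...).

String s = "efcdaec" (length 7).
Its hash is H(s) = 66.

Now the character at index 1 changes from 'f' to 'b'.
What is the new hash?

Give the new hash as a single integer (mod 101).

val('f') = 6, val('b') = 2
Position k = 1, exponent = n-1-k = 5
B^5 mod M = 13^5 mod 101 = 17
Delta = (2 - 6) * 17 mod 101 = 33
New hash = (66 + 33) mod 101 = 99

Answer: 99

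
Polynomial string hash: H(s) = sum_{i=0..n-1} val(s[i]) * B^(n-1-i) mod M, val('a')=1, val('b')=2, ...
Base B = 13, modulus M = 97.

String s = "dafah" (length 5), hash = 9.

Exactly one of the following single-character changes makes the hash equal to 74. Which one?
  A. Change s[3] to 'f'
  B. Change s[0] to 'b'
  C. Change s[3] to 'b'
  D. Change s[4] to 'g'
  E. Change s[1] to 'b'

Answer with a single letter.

Answer: A

Derivation:
Option A: s[3]='a'->'f', delta=(6-1)*13^1 mod 97 = 65, hash=9+65 mod 97 = 74 <-- target
Option B: s[0]='d'->'b', delta=(2-4)*13^4 mod 97 = 11, hash=9+11 mod 97 = 20
Option C: s[3]='a'->'b', delta=(2-1)*13^1 mod 97 = 13, hash=9+13 mod 97 = 22
Option D: s[4]='h'->'g', delta=(7-8)*13^0 mod 97 = 96, hash=9+96 mod 97 = 8
Option E: s[1]='a'->'b', delta=(2-1)*13^3 mod 97 = 63, hash=9+63 mod 97 = 72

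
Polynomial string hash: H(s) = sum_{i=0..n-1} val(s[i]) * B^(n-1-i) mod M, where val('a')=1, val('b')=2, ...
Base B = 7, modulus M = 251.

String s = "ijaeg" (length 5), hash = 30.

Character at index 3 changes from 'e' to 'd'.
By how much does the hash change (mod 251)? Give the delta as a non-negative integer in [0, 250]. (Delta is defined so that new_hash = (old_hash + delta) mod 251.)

Delta formula: (val(new) - val(old)) * B^(n-1-k) mod M
  val('d') - val('e') = 4 - 5 = -1
  B^(n-1-k) = 7^1 mod 251 = 7
  Delta = -1 * 7 mod 251 = 244

Answer: 244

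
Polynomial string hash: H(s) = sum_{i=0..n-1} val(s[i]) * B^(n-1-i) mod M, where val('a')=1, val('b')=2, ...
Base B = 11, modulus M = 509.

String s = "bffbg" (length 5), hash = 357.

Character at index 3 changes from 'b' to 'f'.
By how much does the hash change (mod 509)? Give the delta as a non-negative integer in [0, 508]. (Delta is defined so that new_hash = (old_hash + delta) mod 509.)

Delta formula: (val(new) - val(old)) * B^(n-1-k) mod M
  val('f') - val('b') = 6 - 2 = 4
  B^(n-1-k) = 11^1 mod 509 = 11
  Delta = 4 * 11 mod 509 = 44

Answer: 44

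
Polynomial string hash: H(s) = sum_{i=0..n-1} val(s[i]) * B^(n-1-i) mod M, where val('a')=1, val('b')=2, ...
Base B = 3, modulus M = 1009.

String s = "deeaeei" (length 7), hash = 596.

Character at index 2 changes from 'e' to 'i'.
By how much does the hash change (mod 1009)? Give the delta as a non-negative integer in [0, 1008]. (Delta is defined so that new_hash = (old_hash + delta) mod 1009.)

Answer: 324

Derivation:
Delta formula: (val(new) - val(old)) * B^(n-1-k) mod M
  val('i') - val('e') = 9 - 5 = 4
  B^(n-1-k) = 3^4 mod 1009 = 81
  Delta = 4 * 81 mod 1009 = 324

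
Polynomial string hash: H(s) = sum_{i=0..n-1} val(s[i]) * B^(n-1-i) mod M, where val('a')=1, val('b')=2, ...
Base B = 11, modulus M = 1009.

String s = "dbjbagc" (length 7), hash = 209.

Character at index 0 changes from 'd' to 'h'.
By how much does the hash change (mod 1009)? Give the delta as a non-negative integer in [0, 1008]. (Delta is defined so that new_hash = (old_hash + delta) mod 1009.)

Delta formula: (val(new) - val(old)) * B^(n-1-k) mod M
  val('h') - val('d') = 8 - 4 = 4
  B^(n-1-k) = 11^6 mod 1009 = 766
  Delta = 4 * 766 mod 1009 = 37

Answer: 37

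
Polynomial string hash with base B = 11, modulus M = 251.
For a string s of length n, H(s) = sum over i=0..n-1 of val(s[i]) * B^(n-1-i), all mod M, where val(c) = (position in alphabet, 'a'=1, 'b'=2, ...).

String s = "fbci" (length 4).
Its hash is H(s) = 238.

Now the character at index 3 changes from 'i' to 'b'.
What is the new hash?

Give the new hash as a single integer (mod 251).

Answer: 231

Derivation:
val('i') = 9, val('b') = 2
Position k = 3, exponent = n-1-k = 0
B^0 mod M = 11^0 mod 251 = 1
Delta = (2 - 9) * 1 mod 251 = 244
New hash = (238 + 244) mod 251 = 231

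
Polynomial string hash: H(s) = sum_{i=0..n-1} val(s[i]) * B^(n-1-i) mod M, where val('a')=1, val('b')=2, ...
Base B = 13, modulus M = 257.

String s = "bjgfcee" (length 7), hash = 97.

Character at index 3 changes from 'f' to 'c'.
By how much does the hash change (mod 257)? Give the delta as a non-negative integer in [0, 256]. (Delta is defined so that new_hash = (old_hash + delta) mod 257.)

Delta formula: (val(new) - val(old)) * B^(n-1-k) mod M
  val('c') - val('f') = 3 - 6 = -3
  B^(n-1-k) = 13^3 mod 257 = 141
  Delta = -3 * 141 mod 257 = 91

Answer: 91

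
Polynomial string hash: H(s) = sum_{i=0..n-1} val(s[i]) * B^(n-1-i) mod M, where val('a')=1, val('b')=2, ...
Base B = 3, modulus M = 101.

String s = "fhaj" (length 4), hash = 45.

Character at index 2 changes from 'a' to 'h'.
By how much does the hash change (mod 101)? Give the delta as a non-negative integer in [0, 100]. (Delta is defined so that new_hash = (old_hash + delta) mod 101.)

Answer: 21

Derivation:
Delta formula: (val(new) - val(old)) * B^(n-1-k) mod M
  val('h') - val('a') = 8 - 1 = 7
  B^(n-1-k) = 3^1 mod 101 = 3
  Delta = 7 * 3 mod 101 = 21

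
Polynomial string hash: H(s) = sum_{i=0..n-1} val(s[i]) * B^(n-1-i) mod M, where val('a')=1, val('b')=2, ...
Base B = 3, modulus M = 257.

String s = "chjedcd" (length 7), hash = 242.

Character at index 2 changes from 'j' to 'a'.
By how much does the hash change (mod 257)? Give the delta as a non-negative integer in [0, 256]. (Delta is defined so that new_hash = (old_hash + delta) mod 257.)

Answer: 42

Derivation:
Delta formula: (val(new) - val(old)) * B^(n-1-k) mod M
  val('a') - val('j') = 1 - 10 = -9
  B^(n-1-k) = 3^4 mod 257 = 81
  Delta = -9 * 81 mod 257 = 42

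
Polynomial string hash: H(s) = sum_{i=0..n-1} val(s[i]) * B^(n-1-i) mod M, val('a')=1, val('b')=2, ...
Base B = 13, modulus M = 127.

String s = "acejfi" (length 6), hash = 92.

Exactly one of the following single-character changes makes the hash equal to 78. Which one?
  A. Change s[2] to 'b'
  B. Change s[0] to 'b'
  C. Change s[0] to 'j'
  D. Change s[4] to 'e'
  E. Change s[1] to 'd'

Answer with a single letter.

Answer: E

Derivation:
Option A: s[2]='e'->'b', delta=(2-5)*13^3 mod 127 = 13, hash=92+13 mod 127 = 105
Option B: s[0]='a'->'b', delta=(2-1)*13^5 mod 127 = 72, hash=92+72 mod 127 = 37
Option C: s[0]='a'->'j', delta=(10-1)*13^5 mod 127 = 13, hash=92+13 mod 127 = 105
Option D: s[4]='f'->'e', delta=(5-6)*13^1 mod 127 = 114, hash=92+114 mod 127 = 79
Option E: s[1]='c'->'d', delta=(4-3)*13^4 mod 127 = 113, hash=92+113 mod 127 = 78 <-- target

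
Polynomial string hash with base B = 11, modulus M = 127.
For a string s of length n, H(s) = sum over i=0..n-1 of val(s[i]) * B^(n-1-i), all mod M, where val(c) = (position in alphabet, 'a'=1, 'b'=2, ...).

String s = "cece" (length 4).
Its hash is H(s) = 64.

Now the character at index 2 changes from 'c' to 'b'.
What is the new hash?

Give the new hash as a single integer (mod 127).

Answer: 53

Derivation:
val('c') = 3, val('b') = 2
Position k = 2, exponent = n-1-k = 1
B^1 mod M = 11^1 mod 127 = 11
Delta = (2 - 3) * 11 mod 127 = 116
New hash = (64 + 116) mod 127 = 53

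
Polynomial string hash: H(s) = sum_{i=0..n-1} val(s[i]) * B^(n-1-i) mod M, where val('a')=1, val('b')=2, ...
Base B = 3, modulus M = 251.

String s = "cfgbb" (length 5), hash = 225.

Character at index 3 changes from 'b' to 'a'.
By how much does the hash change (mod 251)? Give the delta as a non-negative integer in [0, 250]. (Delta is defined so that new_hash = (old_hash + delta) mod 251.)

Delta formula: (val(new) - val(old)) * B^(n-1-k) mod M
  val('a') - val('b') = 1 - 2 = -1
  B^(n-1-k) = 3^1 mod 251 = 3
  Delta = -1 * 3 mod 251 = 248

Answer: 248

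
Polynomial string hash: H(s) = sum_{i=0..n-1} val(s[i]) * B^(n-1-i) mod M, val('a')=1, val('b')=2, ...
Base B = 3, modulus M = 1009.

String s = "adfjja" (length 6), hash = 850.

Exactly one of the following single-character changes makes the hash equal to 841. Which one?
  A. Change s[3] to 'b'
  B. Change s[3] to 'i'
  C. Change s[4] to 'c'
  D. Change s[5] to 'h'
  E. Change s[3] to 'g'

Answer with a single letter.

Option A: s[3]='j'->'b', delta=(2-10)*3^2 mod 1009 = 937, hash=850+937 mod 1009 = 778
Option B: s[3]='j'->'i', delta=(9-10)*3^2 mod 1009 = 1000, hash=850+1000 mod 1009 = 841 <-- target
Option C: s[4]='j'->'c', delta=(3-10)*3^1 mod 1009 = 988, hash=850+988 mod 1009 = 829
Option D: s[5]='a'->'h', delta=(8-1)*3^0 mod 1009 = 7, hash=850+7 mod 1009 = 857
Option E: s[3]='j'->'g', delta=(7-10)*3^2 mod 1009 = 982, hash=850+982 mod 1009 = 823

Answer: B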